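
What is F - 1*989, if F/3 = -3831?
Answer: -12482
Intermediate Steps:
F = -11493 (F = 3*(-3831) = -11493)
F - 1*989 = -11493 - 1*989 = -11493 - 989 = -12482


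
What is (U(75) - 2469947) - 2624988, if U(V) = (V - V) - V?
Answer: -5095010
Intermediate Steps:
U(V) = -V (U(V) = 0 - V = -V)
(U(75) - 2469947) - 2624988 = (-1*75 - 2469947) - 2624988 = (-75 - 2469947) - 2624988 = -2470022 - 2624988 = -5095010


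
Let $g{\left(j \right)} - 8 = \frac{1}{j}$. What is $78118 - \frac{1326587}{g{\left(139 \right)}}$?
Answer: $- \frac{97450259}{1113} \approx -87556.0$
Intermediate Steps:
$g{\left(j \right)} = 8 + \frac{1}{j}$
$78118 - \frac{1326587}{g{\left(139 \right)}} = 78118 - \frac{1326587}{8 + \frac{1}{139}} = 78118 - \frac{1326587}{\frac{1113}{139}} = 78118 - \frac{184395593}{1113} = - \frac{97450259}{1113}$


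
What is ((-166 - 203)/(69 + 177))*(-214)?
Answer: 321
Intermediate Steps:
((-166 - 203)/(69 + 177))*(-214) = -369/246*(-214) = -369*1/246*(-214) = -3/2*(-214) = 321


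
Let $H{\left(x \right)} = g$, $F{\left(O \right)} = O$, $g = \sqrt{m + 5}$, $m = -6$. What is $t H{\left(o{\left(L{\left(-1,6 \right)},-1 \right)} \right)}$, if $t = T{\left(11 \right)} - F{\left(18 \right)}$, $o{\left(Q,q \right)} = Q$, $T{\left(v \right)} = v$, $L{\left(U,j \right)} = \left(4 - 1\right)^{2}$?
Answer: $- 7 i \approx - 7.0 i$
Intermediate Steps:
$L{\left(U,j \right)} = 9$ ($L{\left(U,j \right)} = 3^{2} = 9$)
$g = i$ ($g = \sqrt{-6 + 5} = \sqrt{-1} = i \approx 1.0 i$)
$H{\left(x \right)} = i$
$t = -7$ ($t = 11 - 18 = -7$)
$t H{\left(o{\left(L{\left(-1,6 \right)},-1 \right)} \right)} = - 7 i$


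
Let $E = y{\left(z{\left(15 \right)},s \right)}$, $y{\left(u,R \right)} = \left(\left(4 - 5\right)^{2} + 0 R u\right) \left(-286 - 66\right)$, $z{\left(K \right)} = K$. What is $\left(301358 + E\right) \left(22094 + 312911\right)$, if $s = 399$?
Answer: $100838515030$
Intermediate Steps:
$y{\left(u,R \right)} = -352$ ($y{\left(u,R \right)} = \left(\left(-1\right)^{2} + 0 u\right) \left(-352\right) = \left(1 + 0\right) \left(-352\right) = 1 \left(-352\right) = -352$)
$E = -352$
$\left(301358 + E\right) \left(22094 + 312911\right) = \left(301358 - 352\right) \left(22094 + 312911\right) = 301006 \cdot 335005 = 100838515030$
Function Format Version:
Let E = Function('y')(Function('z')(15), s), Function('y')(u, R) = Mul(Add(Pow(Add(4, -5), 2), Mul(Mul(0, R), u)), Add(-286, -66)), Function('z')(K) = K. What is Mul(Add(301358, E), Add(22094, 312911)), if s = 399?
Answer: 100838515030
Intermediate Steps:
Function('y')(u, R) = -352 (Function('y')(u, R) = Mul(Add(Pow(-1, 2), Mul(0, u)), -352) = Mul(Add(1, 0), -352) = Mul(1, -352) = -352)
E = -352
Mul(Add(301358, E), Add(22094, 312911)) = Mul(Add(301358, -352), Add(22094, 312911)) = Mul(301006, 335005) = 100838515030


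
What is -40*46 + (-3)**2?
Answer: -1831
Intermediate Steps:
-40*46 + (-3)**2 = -1840 + 9 = -1831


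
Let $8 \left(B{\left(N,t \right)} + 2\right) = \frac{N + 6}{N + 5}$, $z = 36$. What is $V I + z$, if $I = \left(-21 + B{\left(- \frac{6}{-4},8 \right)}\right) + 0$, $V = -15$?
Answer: $\frac{39399}{104} \approx 378.84$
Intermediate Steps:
$B{\left(N,t \right)} = -2 + \frac{6 + N}{8 \left(5 + N\right)}$ ($B{\left(N,t \right)} = -2 + \frac{\left(N + 6\right) \frac{1}{N + 5}}{8} = -2 + \frac{\left(6 + N\right) \frac{1}{5 + N}}{8} = -2 + \frac{\frac{1}{5 + N} \left(6 + N\right)}{8} = -2 + \frac{6 + N}{8 \left(5 + N\right)}$)
$I = - \frac{2377}{104}$ ($I = \left(-21 + \frac{-74 - 15 \left(- \frac{6}{-4}\right)}{8 \left(5 - \frac{6}{-4}\right)}\right) + 0 = \left(-21 + \frac{-74 - 15 \left(\left(-6\right) \left(- \frac{1}{4}\right)\right)}{8 \left(5 - - \frac{3}{2}\right)}\right) + 0 = \left(-21 + \frac{-74 - \frac{45}{2}}{8 \left(5 + \frac{3}{2}\right)}\right) + 0 = \left(-21 + \frac{-74 - \frac{45}{2}}{8 \cdot \frac{13}{2}}\right) + 0 = \left(-21 + \frac{1}{8} \cdot \frac{2}{13} \left(- \frac{193}{2}\right)\right) + 0 = \left(-21 - \frac{193}{104}\right) + 0 = - \frac{2377}{104} + 0 = - \frac{2377}{104} \approx -22.856$)
$V I + z = \left(-15\right) \left(- \frac{2377}{104}\right) + 36 = \frac{35655}{104} + 36 = \frac{39399}{104}$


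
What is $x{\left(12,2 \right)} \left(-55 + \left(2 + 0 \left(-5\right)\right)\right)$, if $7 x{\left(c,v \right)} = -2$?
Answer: $\frac{106}{7} \approx 15.143$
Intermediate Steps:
$x{\left(c,v \right)} = - \frac{2}{7}$ ($x{\left(c,v \right)} = \frac{1}{7} \left(-2\right) = - \frac{2}{7}$)
$x{\left(12,2 \right)} \left(-55 + \left(2 + 0 \left(-5\right)\right)\right) = - \frac{2 \left(-55 + \left(2 + 0 \left(-5\right)\right)\right)}{7} = - \frac{2 \left(-55 + \left(2 + 0\right)\right)}{7} = - \frac{2 \left(-55 + 2\right)}{7} = \left(- \frac{2}{7}\right) \left(-53\right) = \frac{106}{7}$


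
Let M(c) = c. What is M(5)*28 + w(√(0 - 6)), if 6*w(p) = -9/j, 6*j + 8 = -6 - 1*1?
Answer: 703/5 ≈ 140.60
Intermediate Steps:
j = -5/2 (j = -4/3 + (-6 - 1*1)/6 = -4/3 + (-6 - 1)/6 = -4/3 + (⅙)*(-7) = -4/3 - 7/6 = -5/2 ≈ -2.5000)
w(p) = ⅗ (w(p) = (-9/(-5/2))/6 = (-9*(-⅖))/6 = (⅙)*(18/5) = ⅗)
M(5)*28 + w(√(0 - 6)) = 5*28 + ⅗ = 140 + ⅗ = 703/5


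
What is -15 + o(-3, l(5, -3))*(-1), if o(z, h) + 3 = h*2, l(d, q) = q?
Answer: -6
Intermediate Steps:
o(z, h) = -3 + 2*h (o(z, h) = -3 + h*2 = -3 + 2*h)
-15 + o(-3, l(5, -3))*(-1) = -15 + (-3 + 2*(-3))*(-1) = -15 + (-3 - 6)*(-1) = -15 - 9*(-1) = -15 + 9 = -6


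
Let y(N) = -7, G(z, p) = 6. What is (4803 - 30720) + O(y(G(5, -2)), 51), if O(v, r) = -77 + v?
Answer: -26001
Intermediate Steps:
(4803 - 30720) + O(y(G(5, -2)), 51) = (4803 - 30720) + (-77 - 7) = -25917 - 84 = -26001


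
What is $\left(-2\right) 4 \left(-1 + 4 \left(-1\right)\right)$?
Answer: $40$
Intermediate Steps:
$\left(-2\right) 4 \left(-1 + 4 \left(-1\right)\right) = - 8 \left(-1 - 4\right) = \left(-8\right) \left(-5\right) = 40$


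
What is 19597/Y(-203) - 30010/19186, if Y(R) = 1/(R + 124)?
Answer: -14851542664/9593 ≈ -1.5482e+6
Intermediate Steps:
Y(R) = 1/(124 + R)
19597/Y(-203) - 30010/19186 = 19597/(1/(124 - 203)) - 30010/19186 = 19597/(1/(-79)) - 30010*1/19186 = 19597/(-1/79) - 15005/9593 = 19597*(-79) - 15005/9593 = -1548163 - 15005/9593 = -14851542664/9593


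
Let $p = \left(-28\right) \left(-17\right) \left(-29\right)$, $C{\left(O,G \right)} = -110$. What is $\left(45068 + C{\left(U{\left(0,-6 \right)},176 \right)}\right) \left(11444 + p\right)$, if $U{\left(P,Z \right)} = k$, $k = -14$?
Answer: $-106100880$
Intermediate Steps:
$U{\left(P,Z \right)} = -14$
$p = -13804$ ($p = 476 \left(-29\right) = -13804$)
$\left(45068 + C{\left(U{\left(0,-6 \right)},176 \right)}\right) \left(11444 + p\right) = \left(45068 - 110\right) \left(11444 - 13804\right) = 44958 \left(-2360\right) = -106100880$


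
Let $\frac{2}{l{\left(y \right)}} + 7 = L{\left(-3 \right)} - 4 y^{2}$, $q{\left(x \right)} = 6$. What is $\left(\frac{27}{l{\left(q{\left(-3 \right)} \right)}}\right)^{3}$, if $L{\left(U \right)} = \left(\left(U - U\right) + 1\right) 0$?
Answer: $- \frac{67767604533}{8} \approx -8.471 \cdot 10^{9}$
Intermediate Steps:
$L{\left(U \right)} = 0$ ($L{\left(U \right)} = \left(0 + 1\right) 0 = 1 \cdot 0 = 0$)
$l{\left(y \right)} = \frac{2}{-7 - 4 y^{2}}$ ($l{\left(y \right)} = \frac{2}{-7 + \left(0 - 4 y^{2}\right)} = \frac{2}{-7 - 4 y^{2}}$)
$\left(\frac{27}{l{\left(q{\left(-3 \right)} \right)}}\right)^{3} = \left(\frac{27}{\left(-2\right) \frac{1}{7 + 4 \cdot 6^{2}}}\right)^{3} = \left(\frac{27}{\left(-2\right) \frac{1}{7 + 4 \cdot 36}}\right)^{3} = \left(\frac{27}{\left(-2\right) \frac{1}{7 + 144}}\right)^{3} = \left(\frac{27}{\left(-2\right) \frac{1}{151}}\right)^{3} = \left(\frac{27}{- \frac{2}{151}}\right)^{3} = \left(27 \left(- \frac{151}{2}\right)\right)^{3} = \left(- \frac{4077}{2}\right)^{3} = - \frac{67767604533}{8}$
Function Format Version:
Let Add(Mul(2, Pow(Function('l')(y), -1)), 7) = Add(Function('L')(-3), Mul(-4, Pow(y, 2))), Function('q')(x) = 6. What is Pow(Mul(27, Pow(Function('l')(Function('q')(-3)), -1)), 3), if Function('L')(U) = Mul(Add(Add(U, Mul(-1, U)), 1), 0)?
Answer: Rational(-67767604533, 8) ≈ -8.4710e+9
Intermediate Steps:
Function('L')(U) = 0 (Function('L')(U) = Mul(Add(0, 1), 0) = Mul(1, 0) = 0)
Function('l')(y) = Mul(2, Pow(Add(-7, Mul(-4, Pow(y, 2))), -1)) (Function('l')(y) = Mul(2, Pow(Add(-7, Add(0, Mul(-4, Pow(y, 2)))), -1)) = Mul(2, Pow(Add(-7, Mul(-4, Pow(y, 2))), -1)))
Pow(Mul(27, Pow(Function('l')(Function('q')(-3)), -1)), 3) = Pow(Mul(27, Pow(Mul(-2, Pow(Add(7, Mul(4, Pow(6, 2))), -1)), -1)), 3) = Pow(Mul(27, Pow(Mul(-2, Pow(Add(7, Mul(4, 36)), -1)), -1)), 3) = Pow(Mul(27, Pow(Mul(-2, Pow(Add(7, 144), -1)), -1)), 3) = Pow(Mul(27, Pow(Mul(-2, Pow(151, -1)), -1)), 3) = Pow(Mul(27, Pow(Mul(-2, Rational(1, 151)), -1)), 3) = Pow(Mul(27, Pow(Rational(-2, 151), -1)), 3) = Pow(Mul(27, Rational(-151, 2)), 3) = Pow(Rational(-4077, 2), 3) = Rational(-67767604533, 8)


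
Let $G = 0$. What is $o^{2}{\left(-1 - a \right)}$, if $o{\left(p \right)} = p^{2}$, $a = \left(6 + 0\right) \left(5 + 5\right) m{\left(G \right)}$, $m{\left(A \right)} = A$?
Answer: $1$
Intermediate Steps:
$a = 0$ ($a = \left(6 + 0\right) \left(5 + 5\right) 0 = 6 \cdot 10 \cdot 0 = 60 \cdot 0 = 0$)
$o^{2}{\left(-1 - a \right)} = \left(\left(-1 - 0\right)^{2}\right)^{2} = \left(\left(-1 + 0\right)^{2}\right)^{2} = \left(\left(-1\right)^{2}\right)^{2} = 1^{2} = 1$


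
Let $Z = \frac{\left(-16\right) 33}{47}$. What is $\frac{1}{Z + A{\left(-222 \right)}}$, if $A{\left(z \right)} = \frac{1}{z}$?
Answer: $- \frac{10434}{117263} \approx -0.088979$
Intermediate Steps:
$Z = - \frac{528}{47}$ ($Z = \left(-528\right) \frac{1}{47} = - \frac{528}{47} \approx -11.234$)
$\frac{1}{Z + A{\left(-222 \right)}} = \frac{1}{- \frac{528}{47} + \frac{1}{-222}} = \frac{1}{- \frac{528}{47} - \frac{1}{222}} = \frac{1}{- \frac{117263}{10434}} = - \frac{10434}{117263}$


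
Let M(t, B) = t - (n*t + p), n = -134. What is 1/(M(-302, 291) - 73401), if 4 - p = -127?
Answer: -1/114302 ≈ -8.7488e-6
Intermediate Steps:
p = 131 (p = 4 - 1*(-127) = 4 + 127 = 131)
M(t, B) = -131 + 135*t (M(t, B) = t - (-134*t + 131) = t - (131 - 134*t) = t + (-131 + 134*t) = -131 + 135*t)
1/(M(-302, 291) - 73401) = 1/((-131 + 135*(-302)) - 73401) = 1/((-131 - 40770) - 73401) = 1/(-40901 - 73401) = 1/(-114302) = -1/114302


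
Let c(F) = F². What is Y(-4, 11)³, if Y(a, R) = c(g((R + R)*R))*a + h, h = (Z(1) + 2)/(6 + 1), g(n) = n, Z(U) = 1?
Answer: -4409241702233926069/343 ≈ -1.2855e+16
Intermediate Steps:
h = 3/7 (h = (1 + 2)/(6 + 1) = 3/7 ≈ 0.42857)
Y(a, R) = 3/7 + 4*a*R⁴ (Y(a, R) = ((R + R)*R)²*a + 3/7 = ((2*R)*R)²*a + 3/7 = (2*R²)²*a + 3/7 = (4*R⁴)*a + 3/7 = 4*a*R⁴ + 3/7 = 3/7 + 4*a*R⁴)
Y(-4, 11)³ = (3/7 + 4*(-4)*11⁴)³ = (3/7 + 4*(-4)*14641)³ = (3/7 - 234256)³ = (-1639789/7)³ = -4409241702233926069/343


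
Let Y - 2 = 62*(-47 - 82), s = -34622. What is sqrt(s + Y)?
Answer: I*sqrt(42618) ≈ 206.44*I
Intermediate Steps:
Y = -7996 (Y = 2 + 62*(-47 - 82) = 2 + 62*(-129) = 2 - 7998 = -7996)
sqrt(s + Y) = sqrt(-34622 - 7996) = sqrt(-42618) = I*sqrt(42618)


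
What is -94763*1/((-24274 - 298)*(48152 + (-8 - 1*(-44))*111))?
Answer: 94763/1281380656 ≈ 7.3954e-5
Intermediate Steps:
-94763*1/((-24274 - 298)*(48152 + (-8 - 1*(-44))*111)) = -94763*(-1/(24572*(48152 + (-8 + 44)*111))) = -94763*(-1/(24572*(48152 + 36*111))) = -94763*(-1/(24572*(48152 + 3996))) = -94763/((-24572*52148)) = -94763/(-1281380656) = -94763*(-1/1281380656) = 94763/1281380656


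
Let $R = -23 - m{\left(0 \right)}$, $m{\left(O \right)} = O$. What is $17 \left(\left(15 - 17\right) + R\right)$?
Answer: $-425$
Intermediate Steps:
$R = -23$ ($R = -23 - 0 = -23 + 0 = -23$)
$17 \left(\left(15 - 17\right) + R\right) = 17 \left(\left(15 - 17\right) - 23\right) = 17 \left(-2 - 23\right) = 17 \left(-25\right) = -425$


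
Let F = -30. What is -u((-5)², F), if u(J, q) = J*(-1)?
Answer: 25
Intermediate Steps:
u(J, q) = -J
-u((-5)², F) = -(-1)*(-5)² = -(-1)*25 = -1*(-25) = 25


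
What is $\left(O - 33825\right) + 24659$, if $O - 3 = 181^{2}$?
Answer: $23598$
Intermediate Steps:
$O = 32764$ ($O = 3 + 181^{2} = 3 + 32761 = 32764$)
$\left(O - 33825\right) + 24659 = \left(32764 - 33825\right) + 24659 = -1061 + 24659 = 23598$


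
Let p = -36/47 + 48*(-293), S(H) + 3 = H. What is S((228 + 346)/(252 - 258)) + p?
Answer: -1997044/141 ≈ -14163.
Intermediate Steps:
S(H) = -3 + H
p = -661044/47 (p = -36*1/47 - 14064 = -36/47 - 14064 = -661044/47 ≈ -14065.)
S((228 + 346)/(252 - 258)) + p = (-3 + (228 + 346)/(252 - 258)) - 661044/47 = (-3 + 574/(-6)) - 661044/47 = (-3 + 574*(-1/6)) - 661044/47 = (-3 - 287/3) - 661044/47 = -296/3 - 661044/47 = -1997044/141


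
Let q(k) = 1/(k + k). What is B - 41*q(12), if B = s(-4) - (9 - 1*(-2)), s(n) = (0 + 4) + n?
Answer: -305/24 ≈ -12.708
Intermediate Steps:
s(n) = 4 + n
B = -11 (B = (4 - 4) - (9 - 1*(-2)) = 0 - (9 + 2) = 0 - 1*11 = 0 - 11 = -11)
q(k) = 1/(2*k)
B - 41*q(12) = -11 - 41/(2*12) = -11 - 41*1/24 = -11 - 41/24 = -305/24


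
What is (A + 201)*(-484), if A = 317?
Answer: -250712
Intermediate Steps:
(A + 201)*(-484) = (317 + 201)*(-484) = 518*(-484) = -250712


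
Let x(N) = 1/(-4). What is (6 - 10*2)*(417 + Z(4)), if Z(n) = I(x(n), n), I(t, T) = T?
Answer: -5894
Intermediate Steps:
x(N) = -¼
Z(n) = n
(6 - 10*2)*(417 + Z(4)) = (6 - 10*2)*(417 + 4) = (6 - 20)*421 = -14*421 = -5894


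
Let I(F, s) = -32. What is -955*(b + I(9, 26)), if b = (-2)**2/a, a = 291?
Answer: 8889140/291 ≈ 30547.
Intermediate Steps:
b = 4/291 (b = (-2)**2/291 = 4*(1/291) = 4/291 ≈ 0.013746)
-955*(b + I(9, 26)) = -955*(4/291 - 32) = -955*(-9308/291) = 8889140/291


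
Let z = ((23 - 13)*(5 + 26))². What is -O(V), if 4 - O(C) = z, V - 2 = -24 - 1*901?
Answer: 96096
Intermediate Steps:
V = -923 (V = 2 + (-24 - 1*901) = 2 + (-24 - 901) = 2 - 925 = -923)
z = 96100 (z = (10*31)² = 310² = 96100)
O(C) = -96096 (O(C) = 4 - 1*96100 = 4 - 96100 = -96096)
-O(V) = -1*(-96096) = 96096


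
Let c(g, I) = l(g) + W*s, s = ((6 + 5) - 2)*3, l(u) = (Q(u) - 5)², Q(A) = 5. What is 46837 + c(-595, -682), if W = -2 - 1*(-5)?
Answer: 46918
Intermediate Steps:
W = 3 (W = -2 + 5 = 3)
l(u) = 0 (l(u) = (5 - 5)² = 0² = 0)
s = 27 (s = (11 - 2)*3 = 9*3 = 27)
c(g, I) = 81 (c(g, I) = 0 + 3*27 = 0 + 81 = 81)
46837 + c(-595, -682) = 46837 + 81 = 46918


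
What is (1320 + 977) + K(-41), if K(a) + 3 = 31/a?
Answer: 94023/41 ≈ 2293.2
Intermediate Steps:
K(a) = -3 + 31/a
(1320 + 977) + K(-41) = (1320 + 977) + (-3 + 31/(-41)) = 2297 + (-3 + 31*(-1/41)) = 2297 + (-3 - 31/41) = 2297 - 154/41 = 94023/41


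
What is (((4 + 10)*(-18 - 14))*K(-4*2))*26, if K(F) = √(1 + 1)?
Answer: -11648*√2 ≈ -16473.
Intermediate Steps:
K(F) = √2
(((4 + 10)*(-18 - 14))*K(-4*2))*26 = (((4 + 10)*(-18 - 14))*√2)*26 = ((14*(-32))*√2)*26 = -448*√2*26 = -11648*√2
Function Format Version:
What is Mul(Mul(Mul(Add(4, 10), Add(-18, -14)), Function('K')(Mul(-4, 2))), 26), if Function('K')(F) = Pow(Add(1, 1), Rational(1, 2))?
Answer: Mul(-11648, Pow(2, Rational(1, 2))) ≈ -16473.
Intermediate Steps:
Function('K')(F) = Pow(2, Rational(1, 2))
Mul(Mul(Mul(Add(4, 10), Add(-18, -14)), Function('K')(Mul(-4, 2))), 26) = Mul(Mul(Mul(Add(4, 10), Add(-18, -14)), Pow(2, Rational(1, 2))), 26) = Mul(Mul(Mul(14, -32), Pow(2, Rational(1, 2))), 26) = Mul(Mul(-448, Pow(2, Rational(1, 2))), 26) = Mul(-11648, Pow(2, Rational(1, 2)))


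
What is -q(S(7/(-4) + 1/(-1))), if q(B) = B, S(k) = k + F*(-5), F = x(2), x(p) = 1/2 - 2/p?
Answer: ¼ ≈ 0.25000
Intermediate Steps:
x(p) = ½ - 2/p (x(p) = 1*(½) - 2/p = ½ - 2/p)
F = -½ (F = (½)*(-4 + 2)/2 = (½)*(½)*(-2) = -½ ≈ -0.50000)
S(k) = 5/2 + k (S(k) = k - ½*(-5) = k + 5/2 = 5/2 + k)
-q(S(7/(-4) + 1/(-1))) = -(5/2 + (7/(-4) + 1/(-1))) = -(5/2 + (7*(-¼) + 1*(-1))) = -(5/2 + (-7/4 - 1)) = -(5/2 - 11/4) = -1*(-¼) = ¼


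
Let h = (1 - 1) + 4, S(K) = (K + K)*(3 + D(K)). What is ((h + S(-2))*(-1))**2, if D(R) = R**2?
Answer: 576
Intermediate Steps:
S(K) = 2*K*(3 + K**2) (S(K) = (K + K)*(3 + K**2) = (2*K)*(3 + K**2) = 2*K*(3 + K**2))
h = 4 (h = 0 + 4 = 4)
((h + S(-2))*(-1))**2 = ((4 + 2*(-2)*(3 + (-2)**2))*(-1))**2 = ((4 + 2*(-2)*(3 + 4))*(-1))**2 = ((4 + 2*(-2)*7)*(-1))**2 = ((4 - 28)*(-1))**2 = (-24*(-1))**2 = 24**2 = 576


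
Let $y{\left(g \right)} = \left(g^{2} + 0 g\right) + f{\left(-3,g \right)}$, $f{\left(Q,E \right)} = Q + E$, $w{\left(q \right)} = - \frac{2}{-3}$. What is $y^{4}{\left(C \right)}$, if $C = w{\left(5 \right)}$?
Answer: $\frac{83521}{6561} \approx 12.73$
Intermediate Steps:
$w{\left(q \right)} = \frac{2}{3}$ ($w{\left(q \right)} = \left(-2\right) \left(- \frac{1}{3}\right) = \frac{2}{3}$)
$C = \frac{2}{3} \approx 0.66667$
$f{\left(Q,E \right)} = E + Q$
$y{\left(g \right)} = -3 + g + g^{2}$ ($y{\left(g \right)} = \left(g^{2} + 0 g\right) + \left(g - 3\right) = \left(g^{2} + 0\right) + \left(-3 + g\right) = g^{2} + \left(-3 + g\right) = -3 + g + g^{2}$)
$y^{4}{\left(C \right)} = \left(-3 + \frac{2}{3} + \left(\frac{2}{3}\right)^{2}\right)^{4} = \left(-3 + \frac{2}{3} + \frac{4}{9}\right)^{4} = \left(- \frac{17}{9}\right)^{4} = \frac{83521}{6561}$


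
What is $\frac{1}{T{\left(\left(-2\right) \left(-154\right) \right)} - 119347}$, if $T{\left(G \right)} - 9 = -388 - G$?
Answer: $- \frac{1}{120034} \approx -8.331 \cdot 10^{-6}$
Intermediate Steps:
$T{\left(G \right)} = -379 - G$ ($T{\left(G \right)} = 9 - \left(388 + G\right) = -379 - G$)
$\frac{1}{T{\left(\left(-2\right) \left(-154\right) \right)} - 119347} = \frac{1}{\left(-379 - \left(-2\right) \left(-154\right)\right) - 119347} = \frac{1}{\left(-379 - 308\right) - 119347} = \frac{1}{-687 - 119347} = \frac{1}{-120034} = - \frac{1}{120034}$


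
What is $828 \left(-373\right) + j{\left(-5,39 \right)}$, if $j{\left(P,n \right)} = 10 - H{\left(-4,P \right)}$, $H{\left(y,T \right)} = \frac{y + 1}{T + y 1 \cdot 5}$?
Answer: $- \frac{7720853}{25} \approx -3.0883 \cdot 10^{5}$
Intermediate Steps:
$H{\left(y,T \right)} = \frac{1 + y}{T + 5 y}$ ($H{\left(y,T \right)} = \frac{1 + y}{T + y 5} = \frac{1 + y}{T + 5 y}$)
$j{\left(P,n \right)} = 10 + \frac{3}{-20 + P}$ ($j{\left(P,n \right)} = 10 - \frac{1 - 4}{P + 5 \left(-4\right)} = 10 - \frac{1}{P - 20} \left(-3\right) = 10 - \frac{1}{-20 + P} \left(-3\right) = 10 - - \frac{3}{-20 + P} = 10 + \frac{3}{-20 + P}$)
$828 \left(-373\right) + j{\left(-5,39 \right)} = 828 \left(-373\right) + \frac{-197 + 10 \left(-5\right)}{-20 - 5} = -308844 + \frac{-197 - 50}{-25} = -308844 - - \frac{247}{25} = -308844 + \frac{247}{25} = - \frac{7720853}{25}$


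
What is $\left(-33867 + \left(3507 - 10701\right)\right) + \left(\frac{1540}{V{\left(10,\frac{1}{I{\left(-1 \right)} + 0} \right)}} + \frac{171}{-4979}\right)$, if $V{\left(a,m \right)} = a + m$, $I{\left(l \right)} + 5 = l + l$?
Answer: $- \frac{14052885790}{343551} \approx -40905.0$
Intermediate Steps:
$I{\left(l \right)} = -5 + 2 l$ ($I{\left(l \right)} = -5 + \left(l + l\right) = -5 + 2 l$)
$\left(-33867 + \left(3507 - 10701\right)\right) + \left(\frac{1540}{V{\left(10,\frac{1}{I{\left(-1 \right)} + 0} \right)}} + \frac{171}{-4979}\right) = \left(-33867 + \left(3507 - 10701\right)\right) + \left(\frac{1540}{10 + \frac{1}{\left(-5 + 2 \left(-1\right)\right) + 0}} + \frac{171}{-4979}\right) = \left(-33867 - 7194\right) + \left(\frac{1540}{10 + \frac{1}{\left(-5 - 2\right) + 0}} + 171 \left(- \frac{1}{4979}\right)\right) = -41061 - \left(\frac{171}{4979} - \frac{1540}{10 + \frac{1}{-7 + 0}}\right) = -41061 - \left(\frac{171}{4979} - \frac{1540}{10 + \frac{1}{-7}}\right) = -41061 - \left(\frac{171}{4979} - \frac{1540}{10 - \frac{1}{7}}\right) = -41061 - \left(\frac{171}{4979} - \frac{1540}{\frac{69}{7}}\right) = -41061 + \left(1540 \cdot \frac{7}{69} - \frac{171}{4979}\right) = -41061 + \left(\frac{10780}{69} - \frac{171}{4979}\right) = -41061 + \frac{53661821}{343551} = - \frac{14052885790}{343551}$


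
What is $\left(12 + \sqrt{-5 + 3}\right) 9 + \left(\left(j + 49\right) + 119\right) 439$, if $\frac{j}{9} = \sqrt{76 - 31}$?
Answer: $73860 + 11853 \sqrt{5} + 9 i \sqrt{2} \approx 1.0036 \cdot 10^{5} + 12.728 i$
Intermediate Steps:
$j = 27 \sqrt{5}$ ($j = 9 \sqrt{76 - 31} = 9 \sqrt{45} = 9 \cdot 3 \sqrt{5} = 27 \sqrt{5} \approx 60.374$)
$\left(12 + \sqrt{-5 + 3}\right) 9 + \left(\left(j + 49\right) + 119\right) 439 = \left(12 + \sqrt{-5 + 3}\right) 9 + \left(\left(27 \sqrt{5} + 49\right) + 119\right) 439 = \left(12 + \sqrt{-2}\right) 9 + \left(\left(49 + 27 \sqrt{5}\right) + 119\right) 439 = \left(12 + i \sqrt{2}\right) 9 + \left(168 + 27 \sqrt{5}\right) 439 = \left(108 + 9 i \sqrt{2}\right) + \left(73752 + 11853 \sqrt{5}\right) = 73860 + 11853 \sqrt{5} + 9 i \sqrt{2}$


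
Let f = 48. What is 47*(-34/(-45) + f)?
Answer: 103118/45 ≈ 2291.5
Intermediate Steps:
47*(-34/(-45) + f) = 47*(-34/(-45) + 48) = 47*(-34*(-1/45) + 48) = 47*(34/45 + 48) = 47*(2194/45) = 103118/45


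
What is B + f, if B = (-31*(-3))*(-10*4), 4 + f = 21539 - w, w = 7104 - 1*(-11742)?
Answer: -1031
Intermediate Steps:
w = 18846 (w = 7104 + 11742 = 18846)
f = 2689 (f = -4 + (21539 - 1*18846) = -4 + (21539 - 18846) = -4 + 2693 = 2689)
B = -3720 (B = 93*(-40) = -3720)
B + f = -3720 + 2689 = -1031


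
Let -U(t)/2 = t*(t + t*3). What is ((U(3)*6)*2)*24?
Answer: -20736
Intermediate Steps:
U(t) = -8*t² (U(t) = -2*t*(t + t*3) = -2*t*(t + 3*t) = -2*t*4*t = -8*t²)
((U(3)*6)*2)*24 = ((-8*3²*6)*2)*24 = ((-8*9*6)*2)*24 = (-72*6*2)*24 = -432*2*24 = -864*24 = -20736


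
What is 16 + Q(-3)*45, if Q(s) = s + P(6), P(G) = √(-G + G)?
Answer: -119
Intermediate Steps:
P(G) = 0 (P(G) = √0 = 0)
Q(s) = s (Q(s) = s + 0 = s)
16 + Q(-3)*45 = 16 - 3*45 = 16 - 135 = -119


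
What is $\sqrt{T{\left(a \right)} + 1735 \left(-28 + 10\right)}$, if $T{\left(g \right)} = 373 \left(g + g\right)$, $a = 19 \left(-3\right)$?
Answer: $2 i \sqrt{18438} \approx 271.57 i$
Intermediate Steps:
$a = -57$
$T{\left(g \right)} = 746 g$ ($T{\left(g \right)} = 373 \cdot 2 g = 746 g$)
$\sqrt{T{\left(a \right)} + 1735 \left(-28 + 10\right)} = \sqrt{746 \left(-57\right) + 1735 \left(-28 + 10\right)} = \sqrt{-42522 + 1735 \left(-18\right)} = \sqrt{-42522 - 31230} = \sqrt{-73752} = 2 i \sqrt{18438}$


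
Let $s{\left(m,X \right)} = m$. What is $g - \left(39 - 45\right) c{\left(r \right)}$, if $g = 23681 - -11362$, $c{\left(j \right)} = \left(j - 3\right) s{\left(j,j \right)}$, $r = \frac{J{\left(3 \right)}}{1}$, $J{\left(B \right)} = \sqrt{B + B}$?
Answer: $35079 - 18 \sqrt{6} \approx 35035.0$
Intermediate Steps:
$J{\left(B \right)} = \sqrt{2} \sqrt{B}$ ($J{\left(B \right)} = \sqrt{2 B} = \sqrt{2} \sqrt{B}$)
$r = \sqrt{6}$ ($r = \frac{\sqrt{2} \sqrt{3}}{1} = \sqrt{6} \cdot 1 = \sqrt{6} \approx 2.4495$)
$c{\left(j \right)} = j \left(-3 + j\right)$ ($c{\left(j \right)} = \left(j - 3\right) j = \left(-3 + j\right) j = j \left(-3 + j\right)$)
$g = 35043$ ($g = 23681 + 11362 = 35043$)
$g - \left(39 - 45\right) c{\left(r \right)} = 35043 - \left(39 - 45\right) \sqrt{6} \left(-3 + \sqrt{6}\right) = 35043 - - 6 \sqrt{6} \left(-3 + \sqrt{6}\right) = 35043 + 6 \sqrt{6} \left(-3 + \sqrt{6}\right)$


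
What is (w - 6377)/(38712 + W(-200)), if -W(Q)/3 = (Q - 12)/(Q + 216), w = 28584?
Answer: 88828/155007 ≈ 0.57306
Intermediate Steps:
W(Q) = -3*(-12 + Q)/(216 + Q) (W(Q) = -3*(Q - 12)/(Q + 216) = -3*(-12 + Q)/(216 + Q))
(w - 6377)/(38712 + W(-200)) = (28584 - 6377)/(38712 + 3*(12 - 1*(-200))/(216 - 200)) = 22207/(38712 + 3*(12 + 200)/16) = 22207/(38712 + 3*(1/16)*212) = 22207/(38712 + 159/4) = 22207/(155007/4) = 22207*(4/155007) = 88828/155007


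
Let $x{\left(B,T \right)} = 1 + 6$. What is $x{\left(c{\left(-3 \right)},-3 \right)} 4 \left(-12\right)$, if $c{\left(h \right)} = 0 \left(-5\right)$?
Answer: $-336$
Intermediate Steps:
$c{\left(h \right)} = 0$
$x{\left(B,T \right)} = 7$
$x{\left(c{\left(-3 \right)},-3 \right)} 4 \left(-12\right) = 7 \cdot 4 \left(-12\right) = 28 \left(-12\right) = -336$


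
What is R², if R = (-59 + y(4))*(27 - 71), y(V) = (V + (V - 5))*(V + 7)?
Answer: 1308736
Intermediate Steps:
y(V) = (-5 + 2*V)*(7 + V) (y(V) = (V + (-5 + V))*(7 + V) = (-5 + 2*V)*(7 + V))
R = 1144 (R = (-59 + (-35 + 2*4² + 9*4))*(27 - 71) = (-59 + (-35 + 2*16 + 36))*(-44) = (-59 + (-35 + 32 + 36))*(-44) = (-59 + 33)*(-44) = -26*(-44) = 1144)
R² = 1144² = 1308736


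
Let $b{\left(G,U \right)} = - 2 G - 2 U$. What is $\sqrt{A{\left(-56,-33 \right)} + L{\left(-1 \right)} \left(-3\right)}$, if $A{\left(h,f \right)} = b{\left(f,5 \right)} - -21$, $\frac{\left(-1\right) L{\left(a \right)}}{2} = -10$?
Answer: $\sqrt{17} \approx 4.1231$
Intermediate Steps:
$L{\left(a \right)} = 20$ ($L{\left(a \right)} = \left(-2\right) \left(-10\right) = 20$)
$A{\left(h,f \right)} = 11 - 2 f$ ($A{\left(h,f \right)} = \left(- 2 f - 10\right) - -21 = \left(- 2 f - 10\right) + 21 = \left(-10 - 2 f\right) + 21 = 11 - 2 f$)
$\sqrt{A{\left(-56,-33 \right)} + L{\left(-1 \right)} \left(-3\right)} = \sqrt{\left(11 - -66\right) + 20 \left(-3\right)} = \sqrt{\left(11 + 66\right) - 60} = \sqrt{77 - 60} = \sqrt{17}$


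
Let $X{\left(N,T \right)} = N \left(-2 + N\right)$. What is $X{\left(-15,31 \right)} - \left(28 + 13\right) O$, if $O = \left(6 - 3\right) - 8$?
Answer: $460$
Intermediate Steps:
$O = -5$ ($O = 3 - 8 = -5$)
$X{\left(-15,31 \right)} - \left(28 + 13\right) O = - 15 \left(-2 - 15\right) - \left(28 + 13\right) \left(-5\right) = \left(-15\right) \left(-17\right) - 41 \left(-5\right) = 255 - -205 = 255 + 205 = 460$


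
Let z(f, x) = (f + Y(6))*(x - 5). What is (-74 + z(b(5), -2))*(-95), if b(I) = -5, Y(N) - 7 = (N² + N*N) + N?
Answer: 60230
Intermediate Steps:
Y(N) = 7 + N + 2*N² (Y(N) = 7 + ((N² + N*N) + N) = 7 + ((N² + N²) + N) = 7 + (2*N² + N) = 7 + (N + 2*N²) = 7 + N + 2*N²)
z(f, x) = (-5 + x)*(85 + f) (z(f, x) = (f + (7 + 6 + 2*6²))*(x - 5) = (f + (7 + 6 + 2*36))*(-5 + x) = (f + (7 + 6 + 72))*(-5 + x) = (f + 85)*(-5 + x) = (85 + f)*(-5 + x) = (-5 + x)*(85 + f))
(-74 + z(b(5), -2))*(-95) = (-74 + (-425 - 5*(-5) + 85*(-2) - 5*(-2)))*(-95) = (-74 + (-425 + 25 - 170 + 10))*(-95) = (-74 - 560)*(-95) = -634*(-95) = 60230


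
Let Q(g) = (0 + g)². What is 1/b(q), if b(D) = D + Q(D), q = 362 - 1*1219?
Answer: 1/733592 ≈ 1.3632e-6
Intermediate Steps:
Q(g) = g²
q = -857 (q = 362 - 1219 = -857)
b(D) = D + D²
1/b(q) = 1/(-857*(1 - 857)) = 1/(-857*(-856)) = 1/733592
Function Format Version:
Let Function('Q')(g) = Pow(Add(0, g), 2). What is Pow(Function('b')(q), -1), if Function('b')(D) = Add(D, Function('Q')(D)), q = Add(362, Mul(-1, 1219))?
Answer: Rational(1, 733592) ≈ 1.3632e-6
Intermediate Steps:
Function('Q')(g) = Pow(g, 2)
q = -857 (q = Add(362, -1219) = -857)
Function('b')(D) = Add(D, Pow(D, 2))
Pow(Function('b')(q), -1) = Pow(Mul(-857, Add(1, -857)), -1) = Pow(Mul(-857, -856), -1) = Pow(733592, -1) = Rational(1, 733592)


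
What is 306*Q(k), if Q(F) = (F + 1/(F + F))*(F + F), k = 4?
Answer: 10098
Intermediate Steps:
Q(F) = 2*F*(F + 1/(2*F)) (Q(F) = (F + 1/(2*F))*(2*F) = 2*F*(F + 1/(2*F)))
306*Q(k) = 306*(1 + 2*4²) = 306*(1 + 2*16) = 306*(1 + 32) = 306*33 = 10098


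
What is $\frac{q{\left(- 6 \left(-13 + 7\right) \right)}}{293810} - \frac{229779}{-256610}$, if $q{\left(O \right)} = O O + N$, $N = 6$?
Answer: $\frac{6784547421}{7539458410} \approx 0.89987$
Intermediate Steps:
$q{\left(O \right)} = 6 + O^{2}$ ($q{\left(O \right)} = O O + 6 = O^{2} + 6 = 6 + O^{2}$)
$\frac{q{\left(- 6 \left(-13 + 7\right) \right)}}{293810} - \frac{229779}{-256610} = \frac{6 + \left(- 6 \left(-13 + 7\right)\right)^{2}}{293810} - \frac{229779}{-256610} = \left(6 + \left(\left(-6\right) \left(-6\right)\right)^{2}\right) \frac{1}{293810} - - \frac{229779}{256610} = \left(6 + 36^{2}\right) \frac{1}{293810} + \frac{229779}{256610} = \left(6 + 1296\right) \frac{1}{293810} + \frac{229779}{256610} = 1302 \cdot \frac{1}{293810} + \frac{229779}{256610} = \frac{651}{146905} + \frac{229779}{256610} = \frac{6784547421}{7539458410}$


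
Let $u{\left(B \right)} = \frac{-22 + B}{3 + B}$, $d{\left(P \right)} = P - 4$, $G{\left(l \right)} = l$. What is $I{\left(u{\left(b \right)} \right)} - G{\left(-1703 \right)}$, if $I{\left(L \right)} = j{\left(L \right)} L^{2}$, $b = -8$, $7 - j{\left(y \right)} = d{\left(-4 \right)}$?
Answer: $2243$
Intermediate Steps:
$d{\left(P \right)} = -4 + P$
$j{\left(y \right)} = 15$ ($j{\left(y \right)} = 7 - \left(-4 - 4\right) = 7 - -8 = 7 + 8 = 15$)
$u{\left(B \right)} = \frac{-22 + B}{3 + B}$
$I{\left(L \right)} = 15 L^{2}$
$I{\left(u{\left(b \right)} \right)} - G{\left(-1703 \right)} = 15 \left(\frac{-22 - 8}{3 - 8}\right)^{2} - -1703 = 15 \left(\frac{1}{-5} \left(-30\right)\right)^{2} + 1703 = 15 \left(\left(- \frac{1}{5}\right) \left(-30\right)\right)^{2} + 1703 = 15 \cdot 6^{2} + 1703 = 15 \cdot 36 + 1703 = 540 + 1703 = 2243$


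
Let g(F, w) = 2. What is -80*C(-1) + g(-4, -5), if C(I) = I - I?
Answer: 2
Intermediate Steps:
C(I) = 0
-80*C(-1) + g(-4, -5) = -80*0 + 2 = 0 + 2 = 2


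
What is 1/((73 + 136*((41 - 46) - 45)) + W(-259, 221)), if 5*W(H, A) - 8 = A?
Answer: -5/33406 ≈ -0.00014967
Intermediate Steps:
W(H, A) = 8/5 + A/5
1/((73 + 136*((41 - 46) - 45)) + W(-259, 221)) = 1/((73 + 136*((41 - 46) - 45)) + (8/5 + (⅕)*221)) = 1/((73 + 136*(-5 - 45)) + (8/5 + 221/5)) = 1/((73 + 136*(-50)) + 229/5) = 1/((73 - 6800) + 229/5) = 1/(-6727 + 229/5) = 1/(-33406/5) = -5/33406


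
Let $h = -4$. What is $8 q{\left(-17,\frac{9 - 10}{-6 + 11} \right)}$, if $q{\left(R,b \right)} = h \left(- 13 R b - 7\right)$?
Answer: $\frac{8192}{5} \approx 1638.4$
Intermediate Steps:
$q{\left(R,b \right)} = 28 + 52 R b$ ($q{\left(R,b \right)} = - 4 \left(- 13 R b - 7\right) = - 4 \left(-7 - 13 R b\right) = 28 + 52 R b$)
$8 q{\left(-17,\frac{9 - 10}{-6 + 11} \right)} = 8 \left(28 + 52 \left(-17\right) \frac{9 - 10}{-6 + 11}\right) = 8 \left(28 + 52 \left(-17\right) \left(- \frac{1}{5}\right)\right) = 8 \left(28 + \frac{884}{5}\right) = 8 \cdot \frac{1024}{5} = \frac{8192}{5}$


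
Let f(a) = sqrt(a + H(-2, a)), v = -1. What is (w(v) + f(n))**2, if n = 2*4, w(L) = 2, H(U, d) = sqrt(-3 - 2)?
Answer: (2 + sqrt(8 + I*sqrt(5)))**2 ≈ 23.422 + 3.8023*I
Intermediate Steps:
H(U, d) = I*sqrt(5) (H(U, d) = sqrt(-5) = I*sqrt(5))
n = 8
f(a) = sqrt(a + I*sqrt(5))
(w(v) + f(n))**2 = (2 + sqrt(8 + I*sqrt(5)))**2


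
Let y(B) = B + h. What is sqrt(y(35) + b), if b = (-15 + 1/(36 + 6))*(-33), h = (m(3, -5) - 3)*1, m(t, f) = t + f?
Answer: sqrt(102746)/14 ≈ 22.896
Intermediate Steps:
m(t, f) = f + t
h = -5 (h = ((-5 + 3) - 3)*1 = (-2 - 3)*1 = -5*1 = -5)
b = 6919/14 (b = (-15 + 1/42)*(-33) = -629/42*(-33) = 6919/14 ≈ 494.21)
y(B) = -5 + B (y(B) = B - 5 = -5 + B)
sqrt(y(35) + b) = sqrt((-5 + 35) + 6919/14) = sqrt(30 + 6919/14) = sqrt(7339/14) = sqrt(102746)/14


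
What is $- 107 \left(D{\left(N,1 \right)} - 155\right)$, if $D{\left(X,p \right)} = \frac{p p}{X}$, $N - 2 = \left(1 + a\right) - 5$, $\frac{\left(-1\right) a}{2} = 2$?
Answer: $\frac{99617}{6} \approx 16603.0$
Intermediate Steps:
$a = -4$ ($a = \left(-2\right) 2 = -4$)
$N = -6$ ($N = 2 + \left(\left(1 - 4\right) - 5\right) = 2 - 8 = -6$)
$D{\left(X,p \right)} = \frac{p^{2}}{X}$
$- 107 \left(D{\left(N,1 \right)} - 155\right) = - 107 \left(\frac{1^{2}}{-6} - 155\right) = - 107 \left(\left(- \frac{1}{6}\right) 1 - 155\right) = - 107 \left(- \frac{1}{6} - 155\right) = \left(-107\right) \left(- \frac{931}{6}\right) = \frac{99617}{6}$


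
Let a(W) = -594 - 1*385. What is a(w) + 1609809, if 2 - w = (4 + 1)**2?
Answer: 1608830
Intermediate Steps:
w = -23 (w = 2 - (4 + 1)**2 = 2 - 1*5**2 = 2 - 1*25 = 2 - 25 = -23)
a(W) = -979 (a(W) = -594 - 385 = -979)
a(w) + 1609809 = -979 + 1609809 = 1608830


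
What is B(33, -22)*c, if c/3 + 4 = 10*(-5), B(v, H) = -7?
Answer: 1134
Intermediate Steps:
c = -162 (c = -12 + 3*(10*(-5)) = -12 + 3*(-50) = -12 - 150 = -162)
B(33, -22)*c = -7*(-162) = 1134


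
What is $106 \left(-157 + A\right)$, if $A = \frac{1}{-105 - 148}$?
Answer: $- \frac{4210532}{253} \approx -16642.0$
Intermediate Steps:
$A = - \frac{1}{253}$ ($A = \frac{1}{-253} = - \frac{1}{253} \approx -0.0039526$)
$106 \left(-157 + A\right) = 106 \left(-157 - \frac{1}{253}\right) = 106 \left(- \frac{39722}{253}\right) = - \frac{4210532}{253}$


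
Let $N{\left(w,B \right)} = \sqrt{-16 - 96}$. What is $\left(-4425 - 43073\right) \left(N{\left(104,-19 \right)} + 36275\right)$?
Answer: $-1722989950 - 189992 i \sqrt{7} \approx -1.723 \cdot 10^{9} - 5.0267 \cdot 10^{5} i$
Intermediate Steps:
$N{\left(w,B \right)} = 4 i \sqrt{7}$ ($N{\left(w,B \right)} = \sqrt{-112} = 4 i \sqrt{7}$)
$\left(-4425 - 43073\right) \left(N{\left(104,-19 \right)} + 36275\right) = \left(-4425 - 43073\right) \left(4 i \sqrt{7} + 36275\right) = - 47498 \left(36275 + 4 i \sqrt{7}\right) = -1722989950 - 189992 i \sqrt{7}$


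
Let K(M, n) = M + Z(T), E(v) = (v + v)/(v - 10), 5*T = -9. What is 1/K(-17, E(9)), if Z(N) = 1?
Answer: -1/16 ≈ -0.062500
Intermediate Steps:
T = -9/5 (T = (⅕)*(-9) = -9/5 ≈ -1.8000)
E(v) = 2*v/(-10 + v) (E(v) = (2*v)/(-10 + v) = 2*v/(-10 + v))
K(M, n) = 1 + M (K(M, n) = M + 1 = 1 + M)
1/K(-17, E(9)) = 1/(1 - 17) = 1/(-16) = -1/16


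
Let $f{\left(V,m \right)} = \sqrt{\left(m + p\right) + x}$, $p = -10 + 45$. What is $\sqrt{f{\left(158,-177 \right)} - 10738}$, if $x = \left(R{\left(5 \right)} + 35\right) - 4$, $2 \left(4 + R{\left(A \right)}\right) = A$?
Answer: $\frac{\sqrt{-42952 + 30 i \sqrt{2}}}{2} \approx 0.051178 + 103.62 i$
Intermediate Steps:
$p = 35$
$R{\left(A \right)} = -4 + \frac{A}{2}$
$x = \frac{59}{2}$ ($x = \left(\left(-4 + \frac{1}{2} \cdot 5\right) + 35\right) - 4 = \left(\left(-4 + \frac{5}{2}\right) + 35\right) - 4 = \left(- \frac{3}{2} + 35\right) - 4 = \frac{67}{2} - 4 = \frac{59}{2} \approx 29.5$)
$f{\left(V,m \right)} = \sqrt{\frac{129}{2} + m}$ ($f{\left(V,m \right)} = \sqrt{\left(m + 35\right) + \frac{59}{2}} = \sqrt{\left(35 + m\right) + \frac{59}{2}} = \sqrt{\frac{129}{2} + m}$)
$\sqrt{f{\left(158,-177 \right)} - 10738} = \sqrt{\frac{\sqrt{258 + 4 \left(-177\right)}}{2} - 10738} = \sqrt{\frac{\sqrt{258 - 708}}{2} - 10738} = \sqrt{\frac{\sqrt{-450}}{2} - 10738} = \sqrt{\frac{15 i \sqrt{2}}{2} - 10738} = \sqrt{-10738 + \frac{15 i \sqrt{2}}{2}}$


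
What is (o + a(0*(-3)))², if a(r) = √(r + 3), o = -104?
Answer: (104 - √3)² ≈ 10459.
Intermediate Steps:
a(r) = √(3 + r)
(o + a(0*(-3)))² = (-104 + √(3 + 0*(-3)))² = (-104 + √(3 + 0))² = (-104 + √3)²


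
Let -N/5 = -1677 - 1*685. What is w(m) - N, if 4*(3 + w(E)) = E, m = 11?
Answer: -47241/4 ≈ -11810.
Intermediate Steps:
w(E) = -3 + E/4
N = 11810 (N = -5*(-1677 - 1*685) = -5*(-1677 - 685) = -5*(-2362) = 11810)
w(m) - N = (-3 + (¼)*11) - 1*11810 = (-3 + 11/4) - 11810 = -¼ - 11810 = -47241/4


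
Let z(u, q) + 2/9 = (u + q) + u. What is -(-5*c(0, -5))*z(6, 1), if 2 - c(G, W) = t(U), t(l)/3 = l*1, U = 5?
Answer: -7475/9 ≈ -830.56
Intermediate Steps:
z(u, q) = -2/9 + q + 2*u (z(u, q) = -2/9 + ((u + q) + u) = -2/9 + ((q + u) + u) = -2/9 + (q + 2*u) = -2/9 + q + 2*u)
t(l) = 3*l (t(l) = 3*(l*1) = 3*l)
c(G, W) = -13 (c(G, W) = 2 - 3*5 = 2 - 1*15 = 2 - 15 = -13)
-(-5*c(0, -5))*z(6, 1) = -(-5*(-13))*(-2/9 + 1 + 2*6) = -65*(-2/9 + 1 + 12) = -65*115/9 = -1*7475/9 = -7475/9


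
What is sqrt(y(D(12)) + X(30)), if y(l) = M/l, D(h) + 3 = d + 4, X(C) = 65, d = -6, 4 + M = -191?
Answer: 2*sqrt(26) ≈ 10.198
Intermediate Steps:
M = -195 (M = -4 - 191 = -195)
D(h) = -5 (D(h) = -3 + (-6 + 4) = -3 - 2 = -5)
y(l) = -195/l
sqrt(y(D(12)) + X(30)) = sqrt(-195/(-5) + 65) = sqrt(-195*(-1/5) + 65) = sqrt(39 + 65) = sqrt(104) = 2*sqrt(26)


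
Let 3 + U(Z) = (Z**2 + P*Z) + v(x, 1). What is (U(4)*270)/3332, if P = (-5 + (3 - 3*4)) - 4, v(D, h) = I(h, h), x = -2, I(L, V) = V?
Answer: -3915/833 ≈ -4.6999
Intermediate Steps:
v(D, h) = h
P = -18 (P = (-5 + (3 - 12)) - 4 = (-5 - 9) - 4 = -14 - 4 = -18)
U(Z) = -2 + Z**2 - 18*Z (U(Z) = -3 + ((Z**2 - 18*Z) + 1) = -3 + (1 + Z**2 - 18*Z) = -2 + Z**2 - 18*Z)
(U(4)*270)/3332 = ((-2 + 4**2 - 18*4)*270)/3332 = ((-2 + 16 - 72)*270)*(1/3332) = -58*270*(1/3332) = -15660*1/3332 = -3915/833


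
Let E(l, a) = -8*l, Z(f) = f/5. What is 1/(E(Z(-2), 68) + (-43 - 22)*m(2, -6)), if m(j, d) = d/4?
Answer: 10/1007 ≈ 0.0099305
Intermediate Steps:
m(j, d) = d/4 (m(j, d) = d*(¼) = d/4)
Z(f) = f/5 (Z(f) = f*(⅕) = f/5)
1/(E(Z(-2), 68) + (-43 - 22)*m(2, -6)) = 1/(-8*(-2)/5 + (-43 - 22)*((¼)*(-6))) = 1/(-8*(-⅖) - 65*(-3/2)) = 1/(16/5 + 195/2) = 1/(1007/10) = 10/1007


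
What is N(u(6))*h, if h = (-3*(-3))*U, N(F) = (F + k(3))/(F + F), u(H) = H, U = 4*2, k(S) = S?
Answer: 54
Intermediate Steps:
U = 8
N(F) = (3 + F)/(2*F) (N(F) = (F + 3)/(F + F) = (3 + F)/((2*F)) = (3 + F)*(1/(2*F)) = (3 + F)/(2*F))
h = 72 (h = -3*(-3)*8 = 9*8 = 72)
N(u(6))*h = ((½)*(3 + 6)/6)*72 = ((½)*(⅙)*9)*72 = (¾)*72 = 54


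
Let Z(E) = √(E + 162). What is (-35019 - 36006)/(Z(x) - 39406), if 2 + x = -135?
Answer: 71025/39401 ≈ 1.8026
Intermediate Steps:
x = -137 (x = -2 - 135 = -137)
Z(E) = √(162 + E)
(-35019 - 36006)/(Z(x) - 39406) = (-35019 - 36006)/(√(162 - 137) - 39406) = -71025/(√25 - 39406) = -71025/(5 - 39406) = -71025/(-39401) = -71025*(-1/39401) = 71025/39401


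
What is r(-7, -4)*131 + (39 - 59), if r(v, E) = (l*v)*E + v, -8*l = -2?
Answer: -20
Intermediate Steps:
l = ¼ (l = -⅛*(-2) = ¼ ≈ 0.25000)
r(v, E) = v + E*v/4 (r(v, E) = (v/4)*E + v = E*v/4 + v = v + E*v/4)
r(-7, -4)*131 + (39 - 59) = ((¼)*(-7)*(4 - 4))*131 + (39 - 59) = ((¼)*(-7)*0)*131 - 20 = 0*131 - 20 = 0 - 20 = -20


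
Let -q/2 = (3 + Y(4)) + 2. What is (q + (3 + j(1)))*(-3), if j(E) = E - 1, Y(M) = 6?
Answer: 57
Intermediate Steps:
j(E) = -1 + E
q = -22 (q = -2*((3 + 6) + 2) = -2*(9 + 2) = -2*11 = -22)
(q + (3 + j(1)))*(-3) = (-22 + (3 + (-1 + 1)))*(-3) = (-22 + (3 + 0))*(-3) = (-22 + 3)*(-3) = -19*(-3) = 57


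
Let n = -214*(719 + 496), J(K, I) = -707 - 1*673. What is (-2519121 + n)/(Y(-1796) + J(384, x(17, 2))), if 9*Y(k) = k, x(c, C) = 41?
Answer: 25012179/14216 ≈ 1759.4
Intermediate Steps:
Y(k) = k/9
J(K, I) = -1380 (J(K, I) = -707 - 673 = -1380)
n = -260010 (n = -214*1215 = -260010)
(-2519121 + n)/(Y(-1796) + J(384, x(17, 2))) = (-2519121 - 260010)/((1/9)*(-1796) - 1380) = -2779131/(-1796/9 - 1380) = -2779131/(-14216/9) = -2779131*(-9/14216) = 25012179/14216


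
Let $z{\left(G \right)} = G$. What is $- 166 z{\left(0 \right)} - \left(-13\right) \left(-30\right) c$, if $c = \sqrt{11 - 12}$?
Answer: $- 390 i \approx - 390.0 i$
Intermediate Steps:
$c = i$ ($c = \sqrt{-1} = i \approx 1.0 i$)
$- 166 z{\left(0 \right)} - \left(-13\right) \left(-30\right) c = \left(-166\right) 0 - \left(-13\right) \left(-30\right) i = 0 - 390 i = - 390 i$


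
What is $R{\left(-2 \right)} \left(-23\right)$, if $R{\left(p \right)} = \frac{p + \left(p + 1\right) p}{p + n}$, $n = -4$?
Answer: $0$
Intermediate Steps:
$R{\left(p \right)} = \frac{p + p \left(1 + p\right)}{-4 + p}$ ($R{\left(p \right)} = \frac{p + \left(p + 1\right) p}{p - 4} = \frac{p + \left(1 + p\right) p}{-4 + p} = \frac{p + p \left(1 + p\right)}{-4 + p}$)
$R{\left(-2 \right)} \left(-23\right) = - \frac{2 \left(2 - 2\right)}{-4 - 2} \left(-23\right) = \left(-2\right) \frac{1}{-6} \cdot 0 \left(-23\right) = \left(-2\right) \left(- \frac{1}{6}\right) 0 \left(-23\right) = 0 \left(-23\right) = 0$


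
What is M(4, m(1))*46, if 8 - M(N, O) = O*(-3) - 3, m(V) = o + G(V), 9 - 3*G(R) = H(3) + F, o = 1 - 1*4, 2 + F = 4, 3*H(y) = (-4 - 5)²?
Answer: -828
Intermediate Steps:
H(y) = 27 (H(y) = (-4 - 5)²/3 = (⅓)*(-9)² = (⅓)*81 = 27)
F = 2 (F = -2 + 4 = 2)
o = -3 (o = 1 - 4 = -3)
G(R) = -20/3 (G(R) = 3 - (27 + 2)/3 = 3 - ⅓*29 = 3 - 29/3 = -20/3)
m(V) = -29/3 (m(V) = -3 - 20/3 = -29/3)
M(N, O) = 11 + 3*O (M(N, O) = 8 - (O*(-3) - 3) = 8 - (-3*O - 3) = 8 - (-3 - 3*O) = 8 + (3 + 3*O) = 11 + 3*O)
M(4, m(1))*46 = (11 + 3*(-29/3))*46 = (11 - 29)*46 = -18*46 = -828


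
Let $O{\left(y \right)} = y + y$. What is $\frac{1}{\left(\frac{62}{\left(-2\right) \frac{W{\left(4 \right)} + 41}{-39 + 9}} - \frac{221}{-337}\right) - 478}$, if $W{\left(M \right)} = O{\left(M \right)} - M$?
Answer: $- \frac{1011}{461701} \approx -0.0021897$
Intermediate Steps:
$O{\left(y \right)} = 2 y$
$W{\left(M \right)} = M$ ($W{\left(M \right)} = 2 M - M = M$)
$\frac{1}{\left(\frac{62}{\left(-2\right) \frac{W{\left(4 \right)} + 41}{-39 + 9}} - \frac{221}{-337}\right) - 478} = \frac{1}{\left(\frac{62}{\left(-2\right) \frac{4 + 41}{-39 + 9}} - \frac{221}{-337}\right) - 478} = \frac{1}{\left(\frac{62}{\left(-2\right) \frac{45}{-30}} - - \frac{221}{337}\right) - 478} = \frac{1}{\left(\frac{62}{\left(-2\right) 45 \left(- \frac{1}{30}\right)} + \frac{221}{337}\right) - 478} = \frac{1}{\left(\frac{62}{\left(-2\right) \left(- \frac{3}{2}\right)} + \frac{221}{337}\right) - 478} = \frac{1}{\left(\frac{62}{3} + \frac{221}{337}\right) - 478} = \frac{1}{\frac{21557}{1011} - 478} = \frac{1}{- \frac{461701}{1011}} = - \frac{1011}{461701}$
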